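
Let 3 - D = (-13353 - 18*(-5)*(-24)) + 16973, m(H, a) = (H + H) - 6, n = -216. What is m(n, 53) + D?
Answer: -1895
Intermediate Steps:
m(H, a) = -6 + 2*H (m(H, a) = 2*H - 6 = -6 + 2*H)
D = -1457 (D = 3 - ((-13353 - 18*(-5)*(-24)) + 16973) = 3 - ((-13353 + 90*(-24)) + 16973) = 3 - ((-13353 - 2160) + 16973) = 3 - (-15513 + 16973) = 3 - 1*1460 = 3 - 1460 = -1457)
m(n, 53) + D = (-6 + 2*(-216)) - 1457 = (-6 - 432) - 1457 = -438 - 1457 = -1895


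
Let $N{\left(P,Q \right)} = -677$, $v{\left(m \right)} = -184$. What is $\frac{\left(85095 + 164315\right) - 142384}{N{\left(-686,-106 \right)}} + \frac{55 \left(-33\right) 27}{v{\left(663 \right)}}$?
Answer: $\frac{13483601}{124568} \approx 108.24$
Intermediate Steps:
$\frac{\left(85095 + 164315\right) - 142384}{N{\left(-686,-106 \right)}} + \frac{55 \left(-33\right) 27}{v{\left(663 \right)}} = \frac{\left(85095 + 164315\right) - 142384}{-677} + \frac{55 \left(-33\right) 27}{-184} = \left(249410 - 142384\right) \left(- \frac{1}{677}\right) + \left(-1815\right) 27 \left(- \frac{1}{184}\right) = 107026 \left(- \frac{1}{677}\right) - - \frac{49005}{184} = - \frac{107026}{677} + \frac{49005}{184} = \frac{13483601}{124568}$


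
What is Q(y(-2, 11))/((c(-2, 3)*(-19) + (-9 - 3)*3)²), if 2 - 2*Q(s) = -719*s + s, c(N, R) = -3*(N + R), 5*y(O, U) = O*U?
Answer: -877/245 ≈ -3.5796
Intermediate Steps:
y(O, U) = O*U/5 (y(O, U) = (O*U)/5 = O*U/5)
c(N, R) = -3*N - 3*R
Q(s) = 1 + 359*s (Q(s) = 1 - (-719*s + s)/2 = 1 - (-359)*s = 1 + 359*s)
Q(y(-2, 11))/((c(-2, 3)*(-19) + (-9 - 3)*3)²) = (1 + 359*((⅕)*(-2)*11))/(((-3*(-2) - 3*3)*(-19) + (-9 - 3)*3)²) = (1 + 359*(-22/5))/(((6 - 9)*(-19) - 12*3)²) = (1 - 7898/5)/((-3*(-19) - 36)²) = -7893/(5*(57 - 36)²) = -7893/(5*(21²)) = -7893/5/441 = -7893/5*1/441 = -877/245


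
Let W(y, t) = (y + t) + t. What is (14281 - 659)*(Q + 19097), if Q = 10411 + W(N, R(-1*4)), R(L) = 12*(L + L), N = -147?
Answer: 397340118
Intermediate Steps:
R(L) = 24*L (R(L) = 12*(2*L) = 24*L)
W(y, t) = y + 2*t (W(y, t) = (t + y) + t = y + 2*t)
Q = 10072 (Q = 10411 + (-147 + 2*(24*(-1*4))) = 10411 + (-147 + 2*(24*(-4))) = 10411 + (-147 + 2*(-96)) = 10411 + (-147 - 192) = 10411 - 339 = 10072)
(14281 - 659)*(Q + 19097) = (14281 - 659)*(10072 + 19097) = 13622*29169 = 397340118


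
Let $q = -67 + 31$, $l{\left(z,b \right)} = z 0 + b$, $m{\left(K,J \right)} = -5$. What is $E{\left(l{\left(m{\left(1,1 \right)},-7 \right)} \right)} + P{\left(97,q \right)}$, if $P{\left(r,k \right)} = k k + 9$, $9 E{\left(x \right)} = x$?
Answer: $\frac{11738}{9} \approx 1304.2$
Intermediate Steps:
$l{\left(z,b \right)} = b$ ($l{\left(z,b \right)} = 0 + b = b$)
$E{\left(x \right)} = \frac{x}{9}$
$q = -36$
$P{\left(r,k \right)} = 9 + k^{2}$ ($P{\left(r,k \right)} = k^{2} + 9 = 9 + k^{2}$)
$E{\left(l{\left(m{\left(1,1 \right)},-7 \right)} \right)} + P{\left(97,q \right)} = \frac{1}{9} \left(-7\right) + \left(9 + \left(-36\right)^{2}\right) = - \frac{7}{9} + \left(9 + 1296\right) = - \frac{7}{9} + 1305 = \frac{11738}{9}$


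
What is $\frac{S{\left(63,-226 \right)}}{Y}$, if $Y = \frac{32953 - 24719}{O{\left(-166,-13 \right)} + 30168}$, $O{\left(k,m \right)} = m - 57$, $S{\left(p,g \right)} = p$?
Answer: $\frac{948087}{4117} \approx 230.29$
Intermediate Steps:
$O{\left(k,m \right)} = -57 + m$
$Y = \frac{4117}{15049}$ ($Y = \frac{32953 - 24719}{\left(-57 - 13\right) + 30168} = \frac{8234}{-70 + 30168} = \frac{8234}{30098} = 8234 \cdot \frac{1}{30098} = \frac{4117}{15049} \approx 0.27357$)
$\frac{S{\left(63,-226 \right)}}{Y} = \frac{63}{\frac{4117}{15049}} = 63 \cdot \frac{15049}{4117} = \frac{948087}{4117}$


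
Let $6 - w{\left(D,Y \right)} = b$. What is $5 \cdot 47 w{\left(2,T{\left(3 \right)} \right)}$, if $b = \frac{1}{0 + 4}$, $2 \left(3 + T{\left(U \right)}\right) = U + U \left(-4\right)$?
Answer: $\frac{5405}{4} \approx 1351.3$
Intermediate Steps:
$T{\left(U \right)} = -3 - \frac{3 U}{2}$ ($T{\left(U \right)} = -3 + \frac{U + U \left(-4\right)}{2} = -3 + \frac{U - 4 U}{2} = -3 + \frac{\left(-3\right) U}{2} = -3 - \frac{3 U}{2}$)
$b = \frac{1}{4} \approx 0.25$
$w{\left(D,Y \right)} = \frac{23}{4}$ ($w{\left(D,Y \right)} = 6 - \frac{1}{4} = \frac{23}{4}$)
$5 \cdot 47 w{\left(2,T{\left(3 \right)} \right)} = 5 \cdot 47 \cdot \frac{23}{4} = 235 \cdot \frac{23}{4} = \frac{5405}{4}$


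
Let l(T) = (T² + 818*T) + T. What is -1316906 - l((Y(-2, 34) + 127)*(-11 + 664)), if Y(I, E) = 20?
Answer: -9294205616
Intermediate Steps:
l(T) = T² + 819*T
-1316906 - l((Y(-2, 34) + 127)*(-11 + 664)) = -1316906 - (20 + 127)*(-11 + 664)*(819 + (20 + 127)*(-11 + 664)) = -1316906 - 147*653*(819 + 147*653) = -1316906 - 95991*(819 + 95991) = -1316906 - 95991*96810 = -1316906 - 1*9292888710 = -1316906 - 9292888710 = -9294205616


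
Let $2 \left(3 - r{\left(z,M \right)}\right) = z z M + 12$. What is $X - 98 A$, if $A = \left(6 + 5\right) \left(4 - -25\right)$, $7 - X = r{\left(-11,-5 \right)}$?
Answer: $- \frac{63109}{2} \approx -31555.0$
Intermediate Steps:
$r{\left(z,M \right)} = -3 - \frac{M z^{2}}{2}$ ($r{\left(z,M \right)} = 3 - \frac{z z M + 12}{2} = 3 - \frac{z^{2} M + 12}{2} = 3 - \frac{M z^{2} + 12}{2} = 3 - \frac{12 + M z^{2}}{2} = 3 - \left(6 + \frac{M z^{2}}{2}\right) = -3 - \frac{M z^{2}}{2}$)
$X = - \frac{585}{2}$ ($X = 7 - \left(-3 - - \frac{5 \left(-11\right)^{2}}{2}\right) = 7 - \left(-3 - \left(- \frac{5}{2}\right) 121\right) = 7 - \left(-3 + \frac{605}{2}\right) = 7 - \frac{599}{2} = - \frac{585}{2} \approx -292.5$)
$A = 319$ ($A = 11 \left(4 + 25\right) = 11 \cdot 29 = 319$)
$X - 98 A = - \frac{585}{2} - 31262 = - \frac{63109}{2}$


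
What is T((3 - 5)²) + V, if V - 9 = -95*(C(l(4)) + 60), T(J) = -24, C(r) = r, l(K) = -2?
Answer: -5525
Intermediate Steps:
V = -5501 (V = 9 - 95*(-2 + 60) = 9 - 95*58 = 9 - 5510 = -5501)
T((3 - 5)²) + V = -24 - 5501 = -5525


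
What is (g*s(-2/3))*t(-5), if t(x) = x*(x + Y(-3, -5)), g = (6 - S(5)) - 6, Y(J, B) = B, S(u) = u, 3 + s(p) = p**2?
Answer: 5750/9 ≈ 638.89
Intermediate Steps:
s(p) = -3 + p**2
g = -5 (g = (6 - 1*5) - 6 = (6 - 5) - 6 = 1 - 6 = -5)
t(x) = x*(-5 + x) (t(x) = x*(x - 5) = x*(-5 + x))
(g*s(-2/3))*t(-5) = (-5*(-3 + (-2/3)**2))*(-5*(-5 - 5)) = (-5*(-3 + (-2*1/3)**2))*(-5*(-10)) = -5*(-3 + (-2/3)**2)*50 = -5*(-3 + 4/9)*50 = -5*(-23/9)*50 = (115/9)*50 = 5750/9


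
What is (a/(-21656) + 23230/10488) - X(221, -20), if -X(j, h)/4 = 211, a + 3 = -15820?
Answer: 1045462829/1234392 ≈ 846.95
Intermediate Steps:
a = -15823 (a = -3 - 15820 = -15823)
X(j, h) = -844 (X(j, h) = -4*211 = -844)
(a/(-21656) + 23230/10488) - X(221, -20) = (-15823/(-21656) + 23230/10488) - 1*(-844) = (-15823*(-1/21656) + 23230*(1/10488)) + 844 = (15823/21656 + 505/228) + 844 = 3635981/1234392 + 844 = 1045462829/1234392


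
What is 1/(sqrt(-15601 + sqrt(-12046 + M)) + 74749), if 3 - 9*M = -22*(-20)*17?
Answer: 3/(224247 + sqrt(3)*sqrt(-46803 + I*sqrt(115891))) ≈ 1.3378e-5 - 2.2354e-8*I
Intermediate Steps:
M = -7477/9 (M = 1/3 - (-22*(-20))*17/9 = 1/3 - 440*17/9 = 1/3 - 1/9*7480 = 1/3 - 7480/9 = -7477/9 ≈ -830.78)
1/(sqrt(-15601 + sqrt(-12046 + M)) + 74749) = 1/(sqrt(-15601 + sqrt(-12046 - 7477/9)) + 74749) = 1/(sqrt(-15601 + sqrt(-115891/9)) + 74749) = 1/(sqrt(-15601 + I*sqrt(115891)/3) + 74749) = 1/(74749 + sqrt(-15601 + I*sqrt(115891)/3))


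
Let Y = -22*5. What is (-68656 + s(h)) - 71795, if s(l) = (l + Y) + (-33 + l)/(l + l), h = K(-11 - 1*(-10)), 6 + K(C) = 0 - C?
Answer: -702811/5 ≈ -1.4056e+5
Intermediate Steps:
K(C) = -6 - C (K(C) = -6 + (0 - C) = -6 - C)
h = -5 (h = -6 - (-11 - 1*(-10)) = -6 - (-11 + 10) = -6 - 1*(-1) = -6 + 1 = -5)
Y = -110
s(l) = -110 + l + (-33 + l)/(2*l) (s(l) = (l - 110) + (-33 + l)/(l + l) = (-110 + l) + (-33 + l)/((2*l)) = (-110 + l) + (-33 + l)*(1/(2*l)) = (-110 + l) + (-33 + l)/(2*l) = -110 + l + (-33 + l)/(2*l))
(-68656 + s(h)) - 71795 = (-68656 + (-219/2 - 5 - 33/2/(-5))) - 71795 = (-68656 + (-219/2 - 5 - 33/2*(-⅕))) - 71795 = (-68656 + (-219/2 - 5 + 33/10)) - 71795 = (-68656 - 556/5) - 71795 = -343836/5 - 71795 = -702811/5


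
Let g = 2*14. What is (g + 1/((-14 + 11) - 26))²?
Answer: 657721/841 ≈ 782.07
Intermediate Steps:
g = 28
(g + 1/((-14 + 11) - 26))² = (28 + 1/((-14 + 11) - 26))² = (28 + 1/(-3 - 26))² = (28 + 1/(-29))² = (28 - 1/29)² = (811/29)² = 657721/841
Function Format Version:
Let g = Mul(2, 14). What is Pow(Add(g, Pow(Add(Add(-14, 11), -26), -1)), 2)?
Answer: Rational(657721, 841) ≈ 782.07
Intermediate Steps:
g = 28
Pow(Add(g, Pow(Add(Add(-14, 11), -26), -1)), 2) = Pow(Add(28, Pow(Add(Add(-14, 11), -26), -1)), 2) = Pow(Add(28, Pow(Add(-3, -26), -1)), 2) = Pow(Add(28, Pow(-29, -1)), 2) = Pow(Add(28, Rational(-1, 29)), 2) = Pow(Rational(811, 29), 2) = Rational(657721, 841)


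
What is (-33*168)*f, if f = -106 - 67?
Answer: 959112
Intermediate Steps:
f = -173
(-33*168)*f = -33*168*(-173) = -5544*(-173) = 959112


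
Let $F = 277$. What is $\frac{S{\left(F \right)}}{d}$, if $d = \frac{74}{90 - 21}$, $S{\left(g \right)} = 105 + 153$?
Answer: $\frac{8901}{37} \approx 240.57$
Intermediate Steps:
$S{\left(g \right)} = 258$
$d = \frac{74}{69} \approx 1.0725$
$\frac{S{\left(F \right)}}{d} = \frac{258}{\frac{74}{69}} = 258 \cdot \frac{69}{74} = \frac{8901}{37}$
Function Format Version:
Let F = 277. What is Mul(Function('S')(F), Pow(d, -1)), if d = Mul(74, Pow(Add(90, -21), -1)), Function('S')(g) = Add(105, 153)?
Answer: Rational(8901, 37) ≈ 240.57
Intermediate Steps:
Function('S')(g) = 258
d = Rational(74, 69) (d = Mul(74, Pow(69, -1)) = Mul(74, Rational(1, 69)) = Rational(74, 69) ≈ 1.0725)
Mul(Function('S')(F), Pow(d, -1)) = Mul(258, Pow(Rational(74, 69), -1)) = Mul(258, Rational(69, 74)) = Rational(8901, 37)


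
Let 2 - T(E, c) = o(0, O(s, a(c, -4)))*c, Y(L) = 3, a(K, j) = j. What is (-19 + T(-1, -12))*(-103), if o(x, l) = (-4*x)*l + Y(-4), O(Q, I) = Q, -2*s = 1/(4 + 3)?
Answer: -1957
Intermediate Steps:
s = -1/14 (s = -1/(2*(4 + 3)) = -1/(2*7) = -1/2*1/7 = -1/14 ≈ -0.071429)
o(x, l) = 3 - 4*l*x (o(x, l) = (-4*x)*l + 3 = -4*l*x + 3 = 3 - 4*l*x)
T(E, c) = 2 - 3*c (T(E, c) = 2 - (3 - 4*(-1/14)*0)*c = 2 - (3 + 0)*c = 2 - 3*c)
(-19 + T(-1, -12))*(-103) = (-19 + (2 - 3*(-12)))*(-103) = (-19 + (2 + 36))*(-103) = (-19 + 38)*(-103) = 19*(-103) = -1957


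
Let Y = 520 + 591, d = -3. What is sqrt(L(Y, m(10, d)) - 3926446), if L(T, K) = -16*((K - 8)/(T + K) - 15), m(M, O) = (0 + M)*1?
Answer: I*sqrt(4933831469918)/1121 ≈ 1981.5*I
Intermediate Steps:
m(M, O) = M (m(M, O) = M*1 = M)
Y = 1111
L(T, K) = 240 - 16*(-8 + K)/(K + T) (L(T, K) = -16*((-8 + K)/(K + T) - 15) = -16*(-15 + (-8 + K)/(K + T)) = 240 - 16*(-8 + K)/(K + T))
sqrt(L(Y, m(10, d)) - 3926446) = sqrt(16*(8 + 14*10 + 15*1111)/(10 + 1111) - 3926446) = sqrt(16*(8 + 140 + 16665)/1121 - 3926446) = sqrt(16*(1/1121)*16813 - 3926446) = sqrt(269008/1121 - 3926446) = sqrt(-4401276958/1121) = I*sqrt(4933831469918)/1121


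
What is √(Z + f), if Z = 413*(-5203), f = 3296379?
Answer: 2*√286885 ≈ 1071.2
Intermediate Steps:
Z = -2148839
√(Z + f) = √(-2148839 + 3296379) = √1147540 = 2*√286885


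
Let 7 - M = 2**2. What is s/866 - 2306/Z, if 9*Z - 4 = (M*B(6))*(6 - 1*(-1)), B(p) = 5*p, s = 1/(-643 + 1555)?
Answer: -8195671267/250364064 ≈ -32.735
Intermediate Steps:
s = 1/912 ≈ 0.0010965
M = 3 (M = 7 - 1*2**2 = 7 - 1*4 = 7 - 4 = 3)
Z = 634/9 (Z = 4/9 + ((3*(5*6))*(6 - 1*(-1)))/9 = 4/9 + ((3*30)*(6 + 1))/9 = 4/9 + (90*7)/9 = 4/9 + (1/9)*630 = 4/9 + 70 = 634/9 ≈ 70.444)
s/866 - 2306/Z = (1/912)/866 - 2306/634/9 = (1/912)*(1/866) - 2306*9/634 = 1/789792 - 10377/317 = -8195671267/250364064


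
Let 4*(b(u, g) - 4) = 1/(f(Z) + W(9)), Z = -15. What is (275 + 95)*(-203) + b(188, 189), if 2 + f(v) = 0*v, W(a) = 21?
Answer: -5708055/76 ≈ -75106.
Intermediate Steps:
f(v) = -2 (f(v) = -2 + 0*v = -2 + 0 = -2)
b(u, g) = 305/76 (b(u, g) = 4 + 1/(4*(-2 + 21)) = 4 + (1/4)/19 = 4 + (1/4)*(1/19) = 4 + 1/76 = 305/76)
(275 + 95)*(-203) + b(188, 189) = (275 + 95)*(-203) + 305/76 = 370*(-203) + 305/76 = -75110 + 305/76 = -5708055/76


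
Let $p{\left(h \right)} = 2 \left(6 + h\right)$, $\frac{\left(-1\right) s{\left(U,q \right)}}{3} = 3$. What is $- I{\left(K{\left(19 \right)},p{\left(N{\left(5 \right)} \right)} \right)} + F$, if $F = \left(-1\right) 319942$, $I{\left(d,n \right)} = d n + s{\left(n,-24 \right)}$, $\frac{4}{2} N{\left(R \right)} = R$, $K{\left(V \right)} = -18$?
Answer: $-319627$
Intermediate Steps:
$s{\left(U,q \right)} = -9$ ($s{\left(U,q \right)} = \left(-3\right) 3 = -9$)
$N{\left(R \right)} = \frac{R}{2}$
$p{\left(h \right)} = 12 + 2 h$
$I{\left(d,n \right)} = -9 + d n$ ($I{\left(d,n \right)} = d n - 9 = -9 + d n$)
$F = -319942$
$- I{\left(K{\left(19 \right)},p{\left(N{\left(5 \right)} \right)} \right)} + F = - (-9 - 18 \left(12 + 2 \cdot \frac{1}{2} \cdot 5\right)) - 319942 = - (-9 - 18 \left(12 + 2 \cdot \frac{5}{2}\right)) - 319942 = - (-9 - 18 \left(12 + 5\right)) - 319942 = - (-9 - 306) - 319942 = \left(-1\right) \left(-315\right) - 319942 = 315 - 319942 = -319627$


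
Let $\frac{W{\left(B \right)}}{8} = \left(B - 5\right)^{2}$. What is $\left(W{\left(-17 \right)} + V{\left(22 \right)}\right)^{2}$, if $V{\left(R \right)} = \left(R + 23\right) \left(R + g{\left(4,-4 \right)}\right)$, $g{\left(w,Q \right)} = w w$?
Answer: $31158724$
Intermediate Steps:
$g{\left(w,Q \right)} = w^{2}$
$W{\left(B \right)} = 8 \left(-5 + B\right)^{2}$ ($W{\left(B \right)} = 8 \left(B - 5\right)^{2} = 8 \left(-5 + B\right)^{2}$)
$V{\left(R \right)} = \left(16 + R\right) \left(23 + R\right)$ ($V{\left(R \right)} = \left(R + 23\right) \left(R + 4^{2}\right) = \left(23 + R\right) \left(R + 16\right) = \left(23 + R\right) \left(16 + R\right) = \left(16 + R\right) \left(23 + R\right)$)
$\left(W{\left(-17 \right)} + V{\left(22 \right)}\right)^{2} = \left(8 \left(-5 - 17\right)^{2} + \left(368 + 22^{2} + 39 \cdot 22\right)\right)^{2} = \left(8 \left(-22\right)^{2} + \left(368 + 484 + 858\right)\right)^{2} = \left(8 \cdot 484 + 1710\right)^{2} = \left(3872 + 1710\right)^{2} = 5582^{2} = 31158724$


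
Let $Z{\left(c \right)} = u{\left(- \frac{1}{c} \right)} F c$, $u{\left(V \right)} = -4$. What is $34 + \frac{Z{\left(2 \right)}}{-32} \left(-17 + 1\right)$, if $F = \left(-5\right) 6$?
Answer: $154$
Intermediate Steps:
$F = -30$
$Z{\left(c \right)} = 120 c$ ($Z{\left(c \right)} = \left(-4\right) \left(-30\right) c = 120 c$)
$34 + \frac{Z{\left(2 \right)}}{-32} \left(-17 + 1\right) = 34 + \frac{120 \cdot 2}{-32} \left(-17 + 1\right) = 34 + 240 \left(- \frac{1}{32}\right) \left(-16\right) = 34 - -120 = 34 + 120 = 154$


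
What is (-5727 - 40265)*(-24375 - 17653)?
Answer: 1932951776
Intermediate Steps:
(-5727 - 40265)*(-24375 - 17653) = -45992*(-42028) = 1932951776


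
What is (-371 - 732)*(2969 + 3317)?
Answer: -6933458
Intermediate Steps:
(-371 - 732)*(2969 + 3317) = -1103*6286 = -6933458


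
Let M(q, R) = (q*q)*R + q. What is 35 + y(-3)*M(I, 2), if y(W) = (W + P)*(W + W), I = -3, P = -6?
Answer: 845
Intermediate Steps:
M(q, R) = q + R*q**2 (M(q, R) = q**2*R + q = R*q**2 + q = q + R*q**2)
y(W) = 2*W*(-6 + W) (y(W) = (W - 6)*(W + W) = (-6 + W)*(2*W) = 2*W*(-6 + W))
35 + y(-3)*M(I, 2) = 35 + (2*(-3)*(-6 - 3))*(-3*(1 + 2*(-3))) = 35 + (2*(-3)*(-9))*(-3*(1 - 6)) = 35 + 54*(-3*(-5)) = 35 + 54*15 = 35 + 810 = 845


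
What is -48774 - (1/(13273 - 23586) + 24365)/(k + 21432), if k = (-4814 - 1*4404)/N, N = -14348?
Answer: -77342927317974030/1585703954201 ≈ -48775.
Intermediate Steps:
k = 4609/7174 (k = (-4814 - 1*4404)/(-14348) = (-4814 - 4404)*(-1/14348) = -9218*(-1/14348) = 4609/7174 ≈ 0.64246)
-48774 - (1/(13273 - 23586) + 24365)/(k + 21432) = -48774 - (1/(13273 - 23586) + 24365)/(4609/7174 + 21432) = -48774 - (1/(-10313) + 24365)/153757777/7174 = -48774 - (-1/10313 + 24365)*7174/153757777 = -48774 - 251276244*7174/(10313*153757777) = -48774 - 1*1802655774456/1585703954201 = -48774 - 1802655774456/1585703954201 = -77342927317974030/1585703954201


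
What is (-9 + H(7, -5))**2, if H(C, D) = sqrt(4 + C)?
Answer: (9 - sqrt(11))**2 ≈ 32.301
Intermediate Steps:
(-9 + H(7, -5))**2 = (-9 + sqrt(4 + 7))**2 = (-9 + sqrt(11))**2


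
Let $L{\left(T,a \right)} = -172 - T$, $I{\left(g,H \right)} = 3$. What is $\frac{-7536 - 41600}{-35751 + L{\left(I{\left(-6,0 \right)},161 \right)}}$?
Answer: $\frac{24568}{17963} \approx 1.3677$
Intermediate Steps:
$\frac{-7536 - 41600}{-35751 + L{\left(I{\left(-6,0 \right)},161 \right)}} = \frac{-7536 - 41600}{-35751 - 175} = - \frac{49136}{-35751 - 175} = - \frac{49136}{-35926} = \left(-49136\right) \left(- \frac{1}{35926}\right) = \frac{24568}{17963}$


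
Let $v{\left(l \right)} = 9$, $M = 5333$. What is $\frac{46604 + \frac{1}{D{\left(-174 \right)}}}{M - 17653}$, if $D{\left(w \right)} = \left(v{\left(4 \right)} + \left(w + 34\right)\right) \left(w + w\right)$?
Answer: $- \frac{27591989}{7294080} \approx -3.7828$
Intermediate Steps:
$D{\left(w \right)} = 2 w \left(43 + w\right)$ ($D{\left(w \right)} = \left(9 + \left(w + 34\right)\right) \left(w + w\right) = \left(9 + \left(34 + w\right)\right) 2 w = \left(43 + w\right) 2 w = 2 w \left(43 + w\right)$)
$\frac{46604 + \frac{1}{D{\left(-174 \right)}}}{M - 17653} = \frac{46604 + \frac{1}{2 \left(-174\right) \left(43 - 174\right)}}{5333 - 17653} = \frac{46604 + \frac{1}{2 \left(-174\right) \left(-131\right)}}{-12320} = \left(46604 + \frac{1}{45588}\right) \left(- \frac{1}{12320}\right) = \frac{2124583153}{45588} \left(- \frac{1}{12320}\right) = - \frac{27591989}{7294080}$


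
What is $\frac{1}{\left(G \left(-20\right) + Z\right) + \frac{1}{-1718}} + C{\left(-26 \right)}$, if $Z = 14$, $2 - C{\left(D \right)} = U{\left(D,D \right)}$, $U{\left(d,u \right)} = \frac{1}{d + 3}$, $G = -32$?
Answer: $\frac{52847351}{25842133} \approx 2.045$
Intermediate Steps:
$U{\left(d,u \right)} = \frac{1}{3 + d}$
$C{\left(D \right)} = 2 - \frac{1}{3 + D}$
$\frac{1}{\left(G \left(-20\right) + Z\right) + \frac{1}{-1718}} + C{\left(-26 \right)} = \frac{1}{\left(\left(-32\right) \left(-20\right) + 14\right) + \frac{1}{-1718}} + \frac{5 + 2 \left(-26\right)}{3 - 26} = \frac{1}{\left(640 + 14\right) - \frac{1}{1718}} + \frac{5 - 52}{-23} = \frac{1}{654 - \frac{1}{1718}} - - \frac{47}{23} = \frac{1}{\frac{1123571}{1718}} + \frac{47}{23} = \frac{1718}{1123571} + \frac{47}{23} = \frac{52847351}{25842133}$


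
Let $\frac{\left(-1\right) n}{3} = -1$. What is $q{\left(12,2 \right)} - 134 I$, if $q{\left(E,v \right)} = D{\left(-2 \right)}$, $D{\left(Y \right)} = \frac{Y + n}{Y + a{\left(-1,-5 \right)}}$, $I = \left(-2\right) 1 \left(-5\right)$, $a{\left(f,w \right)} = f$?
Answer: $- \frac{4021}{3} \approx -1340.3$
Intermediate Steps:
$n = 3$ ($n = \left(-3\right) \left(-1\right) = 3$)
$I = 10$ ($I = \left(-2\right) \left(-5\right) = 10$)
$D{\left(Y \right)} = \frac{3 + Y}{-1 + Y}$ ($D{\left(Y \right)} = \frac{Y + 3}{Y - 1} = \frac{3 + Y}{-1 + Y}$)
$q{\left(E,v \right)} = - \frac{1}{3}$ ($q{\left(E,v \right)} = \frac{3 - 2}{-1 - 2} = \frac{1}{-3} \cdot 1 = \left(- \frac{1}{3}\right) 1 = - \frac{1}{3}$)
$q{\left(12,2 \right)} - 134 I = - \frac{1}{3} - 1340 = - \frac{4021}{3}$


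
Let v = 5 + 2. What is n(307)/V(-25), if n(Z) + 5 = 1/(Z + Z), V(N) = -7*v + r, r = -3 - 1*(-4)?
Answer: 1023/9824 ≈ 0.10413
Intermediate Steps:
v = 7
r = 1 (r = -3 + 4 = 1)
V(N) = -48 (V(N) = -7*7 + 1 = -49 + 1 = -48)
n(Z) = -5 + 1/(2*Z) (n(Z) = -5 + 1/(Z + Z) = -5 + 1/(2*Z))
n(307)/V(-25) = (-5 + (½)/307)/(-48) = (-5 + (½)*(1/307))*(-1/48) = (-5 + 1/614)*(-1/48) = -3069/614*(-1/48) = 1023/9824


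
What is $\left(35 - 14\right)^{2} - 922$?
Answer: $-481$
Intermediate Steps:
$\left(35 - 14\right)^{2} - 922 = 21^{2} - 922 = 441 - 922 = -481$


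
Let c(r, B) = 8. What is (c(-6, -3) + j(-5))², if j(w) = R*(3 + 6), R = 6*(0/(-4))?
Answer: 64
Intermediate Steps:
R = 0 (R = 6*(0*(-¼)) = 6*0 = 0)
j(w) = 0 (j(w) = 0*(3 + 6) = 0*9 = 0)
(c(-6, -3) + j(-5))² = (8 + 0)² = 8² = 64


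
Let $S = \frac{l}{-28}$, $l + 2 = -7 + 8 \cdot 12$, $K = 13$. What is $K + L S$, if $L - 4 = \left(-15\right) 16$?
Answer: $\frac{5224}{7} \approx 746.29$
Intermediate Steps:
$l = 87$ ($l = -2 + \left(-7 + 8 \cdot 12\right) = -2 + \left(-7 + 96\right) = -2 + 89 = 87$)
$L = -236$ ($L = 4 - 240 = -236$)
$S = - \frac{87}{28}$ ($S = \frac{87}{-28} = 87 \left(- \frac{1}{28}\right) = - \frac{87}{28} \approx -3.1071$)
$K + L S = 13 - - \frac{5133}{7} = 13 + \frac{5133}{7} = \frac{5224}{7}$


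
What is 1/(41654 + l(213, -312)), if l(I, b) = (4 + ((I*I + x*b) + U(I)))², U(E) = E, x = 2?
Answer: 1/2021623098 ≈ 4.9465e-10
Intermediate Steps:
l(I, b) = (4 + I + I² + 2*b)² (l(I, b) = (4 + ((I*I + 2*b) + I))² = (4 + ((I² + 2*b) + I))² = (4 + (I + I² + 2*b))² = (4 + I + I² + 2*b)²)
1/(41654 + l(213, -312)) = 1/(41654 + (4 + 213 + 213² + 2*(-312))²) = 1/(41654 + (4 + 213 + 45369 - 624)²) = 1/(41654 + 44962²) = 1/(41654 + 2021581444) = 1/2021623098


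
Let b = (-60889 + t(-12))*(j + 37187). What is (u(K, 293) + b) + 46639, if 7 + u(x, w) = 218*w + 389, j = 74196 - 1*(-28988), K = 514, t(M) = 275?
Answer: -8508336899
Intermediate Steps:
j = 103184 (j = 74196 + 28988 = 103184)
b = -8508447794 (b = (-60889 + 275)*(103184 + 37187) = -60614*140371 = -8508447794)
u(x, w) = 382 + 218*w (u(x, w) = -7 + (218*w + 389) = -7 + (389 + 218*w) = 382 + 218*w)
(u(K, 293) + b) + 46639 = ((382 + 218*293) - 8508447794) + 46639 = ((382 + 63874) - 8508447794) + 46639 = (64256 - 8508447794) + 46639 = -8508383538 + 46639 = -8508336899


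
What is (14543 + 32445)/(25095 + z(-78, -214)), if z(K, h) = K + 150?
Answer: 46988/25167 ≈ 1.8670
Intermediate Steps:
z(K, h) = 150 + K
(14543 + 32445)/(25095 + z(-78, -214)) = (14543 + 32445)/(25095 + (150 - 78)) = 46988/(25095 + 72) = 46988/25167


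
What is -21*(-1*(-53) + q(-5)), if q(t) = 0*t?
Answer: -1113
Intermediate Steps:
q(t) = 0
-21*(-1*(-53) + q(-5)) = -21*(-1*(-53) + 0) = -21*(53 + 0) = -21*53 = -1113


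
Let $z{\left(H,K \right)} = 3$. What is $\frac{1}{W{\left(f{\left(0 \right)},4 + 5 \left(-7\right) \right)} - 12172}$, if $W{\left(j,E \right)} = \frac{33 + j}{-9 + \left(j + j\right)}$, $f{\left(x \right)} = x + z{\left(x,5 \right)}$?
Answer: $- \frac{1}{12184} \approx -8.2075 \cdot 10^{-5}$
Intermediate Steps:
$f{\left(x \right)} = 3 + x$ ($f{\left(x \right)} = x + 3 = 3 + x$)
$W{\left(j,E \right)} = \frac{33 + j}{-9 + 2 j}$
$\frac{1}{W{\left(f{\left(0 \right)},4 + 5 \left(-7\right) \right)} - 12172} = \frac{1}{\frac{33 + \left(3 + 0\right)}{-9 + 2 \left(3 + 0\right)} - 12172} = \frac{1}{\frac{33 + 3}{-9 + 2 \cdot 3} - 12172} = \frac{1}{\frac{1}{-9 + 6} \cdot 36 - 12172} = \frac{1}{\frac{1}{-3} \cdot 36 - 12172} = \frac{1}{\left(- \frac{1}{3}\right) 36 - 12172} = \frac{1}{-12 - 12172} = \frac{1}{-12184} = - \frac{1}{12184}$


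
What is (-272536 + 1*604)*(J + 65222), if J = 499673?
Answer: -153613027140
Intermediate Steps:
(-272536 + 1*604)*(J + 65222) = (-272536 + 1*604)*(499673 + 65222) = (-272536 + 604)*564895 = -271932*564895 = -153613027140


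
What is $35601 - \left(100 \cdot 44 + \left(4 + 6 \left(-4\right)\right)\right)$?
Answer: $31221$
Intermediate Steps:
$35601 - \left(100 \cdot 44 + \left(4 + 6 \left(-4\right)\right)\right) = 35601 - \left(4400 + \left(4 - 24\right)\right) = 35601 - \left(4400 - 20\right) = 35601 - 4380 = 31221$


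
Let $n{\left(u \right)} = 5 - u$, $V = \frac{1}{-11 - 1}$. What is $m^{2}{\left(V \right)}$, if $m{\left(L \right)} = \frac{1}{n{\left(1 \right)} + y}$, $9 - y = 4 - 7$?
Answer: $\frac{1}{256} \approx 0.0039063$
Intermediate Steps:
$V = - \frac{1}{12}$ ($V = \frac{1}{-12} = - \frac{1}{12} \approx -0.083333$)
$y = 12$ ($y = 9 - \left(4 - 7\right) = 9 - -3 = 9 + 3 = 12$)
$m{\left(L \right)} = \frac{1}{16}$ ($m{\left(L \right)} = \frac{1}{\left(5 - 1\right) + 12} = \frac{1}{4 + 12} = \frac{1}{16}$)
$m^{2}{\left(V \right)} = \left(\frac{1}{16}\right)^{2} = \frac{1}{256}$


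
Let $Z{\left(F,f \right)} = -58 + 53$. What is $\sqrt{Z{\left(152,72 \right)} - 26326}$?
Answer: $i \sqrt{26331} \approx 162.27 i$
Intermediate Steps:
$Z{\left(F,f \right)} = -5$
$\sqrt{Z{\left(152,72 \right)} - 26326} = \sqrt{-5 - 26326} = \sqrt{-26331} = i \sqrt{26331}$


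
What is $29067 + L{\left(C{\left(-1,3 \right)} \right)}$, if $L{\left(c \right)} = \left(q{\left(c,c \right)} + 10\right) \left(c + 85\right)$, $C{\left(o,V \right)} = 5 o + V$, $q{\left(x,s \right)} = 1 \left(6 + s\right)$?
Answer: $30229$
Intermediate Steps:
$q{\left(x,s \right)} = 6 + s$
$C{\left(o,V \right)} = V + 5 o$
$L{\left(c \right)} = \left(16 + c\right) \left(85 + c\right)$ ($L{\left(c \right)} = \left(\left(6 + c\right) + 10\right) \left(c + 85\right) = \left(16 + c\right) \left(85 + c\right)$)
$29067 + L{\left(C{\left(-1,3 \right)} \right)} = 29067 + \left(1360 + \left(3 + 5 \left(-1\right)\right)^{2} + 101 \left(3 + 5 \left(-1\right)\right)\right) = 29067 + \left(1360 + \left(3 - 5\right)^{2} + 101 \left(3 - 5\right)\right) = 29067 + \left(1360 + \left(-2\right)^{2} + 101 \left(-2\right)\right) = 29067 + \left(1360 + 4 - 202\right) = 29067 + 1162 = 30229$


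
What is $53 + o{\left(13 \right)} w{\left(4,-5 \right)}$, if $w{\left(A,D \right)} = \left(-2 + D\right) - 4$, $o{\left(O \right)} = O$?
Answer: $-90$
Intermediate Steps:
$w{\left(A,D \right)} = -6 + D$
$53 + o{\left(13 \right)} w{\left(4,-5 \right)} = 53 + 13 \left(-6 - 5\right) = 53 + 13 \left(-11\right) = 53 - 143 = -90$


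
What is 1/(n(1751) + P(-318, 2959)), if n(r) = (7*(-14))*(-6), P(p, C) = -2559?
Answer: -1/1971 ≈ -0.00050736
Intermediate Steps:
n(r) = 588 (n(r) = -98*(-6) = 588)
1/(n(1751) + P(-318, 2959)) = 1/(588 - 2559) = 1/(-1971) = -1/1971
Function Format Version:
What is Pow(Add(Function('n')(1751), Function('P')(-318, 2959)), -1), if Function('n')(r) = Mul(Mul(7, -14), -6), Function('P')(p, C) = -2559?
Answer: Rational(-1, 1971) ≈ -0.00050736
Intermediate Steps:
Function('n')(r) = 588 (Function('n')(r) = Mul(-98, -6) = 588)
Pow(Add(Function('n')(1751), Function('P')(-318, 2959)), -1) = Pow(Add(588, -2559), -1) = Pow(-1971, -1) = Rational(-1, 1971)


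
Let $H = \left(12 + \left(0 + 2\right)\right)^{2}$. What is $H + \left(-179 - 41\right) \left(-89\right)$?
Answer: $19776$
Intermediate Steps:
$H = 196$ ($H = \left(12 + 2\right)^{2} = 14^{2} = 196$)
$H + \left(-179 - 41\right) \left(-89\right) = 196 + \left(-179 - 41\right) \left(-89\right) = 196 - -19580 = 196 + 19580 = 19776$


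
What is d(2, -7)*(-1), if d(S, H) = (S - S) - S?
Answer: 2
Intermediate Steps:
d(S, H) = -S (d(S, H) = 0 - S = -S)
d(2, -7)*(-1) = -1*2*(-1) = -2*(-1) = 2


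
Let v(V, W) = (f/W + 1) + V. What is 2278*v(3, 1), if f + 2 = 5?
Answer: 15946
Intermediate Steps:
f = 3 (f = -2 + 5 = 3)
v(V, W) = 1 + V + 3/W (v(V, W) = (3/W + 1) + V = (1 + 3/W) + V = 1 + V + 3/W)
2278*v(3, 1) = 2278*(1 + 3 + 3/1) = 2278*(1 + 3 + 3*1) = 2278*(1 + 3 + 3) = 2278*7 = 15946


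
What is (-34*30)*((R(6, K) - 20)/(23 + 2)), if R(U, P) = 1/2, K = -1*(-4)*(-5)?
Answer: 3978/5 ≈ 795.60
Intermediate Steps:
K = -20 (K = 4*(-5) = -20)
R(U, P) = ½
(-34*30)*((R(6, K) - 20)/(23 + 2)) = (-34*30)*((½ - 20)/(23 + 2)) = -(-19890)/25 = -1020*(-39/50) = 3978/5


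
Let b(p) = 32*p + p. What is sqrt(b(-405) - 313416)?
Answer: 21*I*sqrt(741) ≈ 571.65*I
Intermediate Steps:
b(p) = 33*p
sqrt(b(-405) - 313416) = sqrt(33*(-405) - 313416) = sqrt(-13365 - 313416) = sqrt(-326781) = 21*I*sqrt(741)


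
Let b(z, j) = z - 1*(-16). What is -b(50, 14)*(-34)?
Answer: 2244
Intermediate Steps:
b(z, j) = 16 + z (b(z, j) = z + 16 = 16 + z)
-b(50, 14)*(-34) = -(16 + 50)*(-34) = -1*66*(-34) = -66*(-34) = 2244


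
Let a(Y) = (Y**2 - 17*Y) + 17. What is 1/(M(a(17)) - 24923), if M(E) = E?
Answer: -1/24906 ≈ -4.0151e-5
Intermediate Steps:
a(Y) = 17 + Y**2 - 17*Y
1/(M(a(17)) - 24923) = 1/((17 + 17**2 - 17*17) - 24923) = 1/((17 + 289 - 289) - 24923) = 1/(17 - 24923) = 1/(-24906) = -1/24906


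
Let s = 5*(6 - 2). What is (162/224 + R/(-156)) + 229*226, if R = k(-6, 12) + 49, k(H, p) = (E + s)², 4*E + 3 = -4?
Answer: 904215733/17472 ≈ 51752.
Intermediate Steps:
E = -7/4 (E = -¾ + (¼)*(-4) = -¾ - 1 = -7/4 ≈ -1.7500)
s = 20 (s = 5*4 = 20)
k(H, p) = 5329/16 (k(H, p) = (-7/4 + 20)² = (73/4)² = 5329/16)
R = 6113/16 (R = 5329/16 + 49 = 6113/16 ≈ 382.06)
(162/224 + R/(-156)) + 229*226 = (162/224 + (6113/16)/(-156)) + 229*226 = (162*(1/224) + (6113/16)*(-1/156)) + 51754 = (81/112 - 6113/2496) + 51754 = -30155/17472 + 51754 = 904215733/17472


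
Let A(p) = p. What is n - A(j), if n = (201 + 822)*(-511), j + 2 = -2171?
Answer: -520580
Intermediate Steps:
j = -2173 (j = -2 - 2171 = -2173)
n = -522753 (n = 1023*(-511) = -522753)
n - A(j) = -522753 - 1*(-2173) = -522753 + 2173 = -520580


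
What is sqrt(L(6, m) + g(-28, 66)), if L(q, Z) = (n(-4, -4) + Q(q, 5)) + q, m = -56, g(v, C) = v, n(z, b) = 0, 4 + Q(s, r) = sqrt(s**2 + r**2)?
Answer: sqrt(-26 + sqrt(61)) ≈ 4.2649*I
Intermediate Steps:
Q(s, r) = -4 + sqrt(r**2 + s**2) (Q(s, r) = -4 + sqrt(s**2 + r**2) = -4 + sqrt(r**2 + s**2))
L(q, Z) = -4 + q + sqrt(25 + q**2) (L(q, Z) = (0 + (-4 + sqrt(5**2 + q**2))) + q = (0 + (-4 + sqrt(25 + q**2))) + q = (-4 + sqrt(25 + q**2)) + q = -4 + q + sqrt(25 + q**2))
sqrt(L(6, m) + g(-28, 66)) = sqrt((-4 + 6 + sqrt(25 + 6**2)) - 28) = sqrt((-4 + 6 + sqrt(25 + 36)) - 28) = sqrt((-4 + 6 + sqrt(61)) - 28) = sqrt((2 + sqrt(61)) - 28) = sqrt(-26 + sqrt(61))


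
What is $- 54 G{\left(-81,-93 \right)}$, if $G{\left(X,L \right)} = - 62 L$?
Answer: $-311364$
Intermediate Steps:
$- 54 G{\left(-81,-93 \right)} = - 54 \left(\left(-62\right) \left(-93\right)\right) = \left(-54\right) 5766 = -311364$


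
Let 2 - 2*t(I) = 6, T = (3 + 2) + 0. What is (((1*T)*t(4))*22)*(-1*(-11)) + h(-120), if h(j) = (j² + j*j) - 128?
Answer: 26252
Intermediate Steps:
T = 5 (T = 5 + 0 = 5)
t(I) = -2 (t(I) = 1 - ½*6 = 1 - 3 = -2)
h(j) = -128 + 2*j² (h(j) = (j² + j²) - 128 = 2*j² - 128 = -128 + 2*j²)
(((1*T)*t(4))*22)*(-1*(-11)) + h(-120) = (((1*5)*(-2))*22)*(-1*(-11)) + (-128 + 2*(-120)²) = ((5*(-2))*22)*11 + (-128 + 2*14400) = -10*22*11 + (-128 + 28800) = -220*11 + 28672 = -2420 + 28672 = 26252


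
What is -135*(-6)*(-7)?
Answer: -5670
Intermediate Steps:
-135*(-6)*(-7) = -27*(-30)*(-7) = 810*(-7) = -5670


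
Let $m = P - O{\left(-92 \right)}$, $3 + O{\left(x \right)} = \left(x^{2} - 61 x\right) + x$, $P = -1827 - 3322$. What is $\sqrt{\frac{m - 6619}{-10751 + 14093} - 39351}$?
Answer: $\frac{3 i \sqrt{5427110562}}{1114} \approx 198.39 i$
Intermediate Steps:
$P = -5149$
$O{\left(x \right)} = -3 + x^{2} - 60 x$ ($O{\left(x \right)} = -3 + \left(\left(x^{2} - 61 x\right) + x\right) = -3 + \left(x^{2} - 60 x\right) = -3 + x^{2} - 60 x$)
$m = -19130$ ($m = -5149 - \left(-3 + \left(-92\right)^{2} - -5520\right) = -5149 - \left(-3 + 8464 + 5520\right) = -5149 - 13981 = -19130$)
$\sqrt{\frac{m - 6619}{-10751 + 14093} - 39351} = \sqrt{\frac{-19130 - 6619}{-10751 + 14093} - 39351} = \sqrt{- \frac{25749}{3342} - 39351} = \sqrt{\left(-25749\right) \frac{1}{3342} - 39351} = \sqrt{- \frac{8583}{1114} - 39351} = \sqrt{- \frac{43845597}{1114}} = \frac{3 i \sqrt{5427110562}}{1114}$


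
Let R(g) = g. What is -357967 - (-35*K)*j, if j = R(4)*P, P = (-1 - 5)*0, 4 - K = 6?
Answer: -357967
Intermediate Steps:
K = -2 (K = 4 - 1*6 = 4 - 6 = -2)
P = 0 (P = -6*0 = 0)
j = 0 (j = 4*0 = 0)
-357967 - (-35*K)*j = -357967 - (-35*(-2))*0 = -357967 - 70*0 = -357967 - 1*0 = -357967 + 0 = -357967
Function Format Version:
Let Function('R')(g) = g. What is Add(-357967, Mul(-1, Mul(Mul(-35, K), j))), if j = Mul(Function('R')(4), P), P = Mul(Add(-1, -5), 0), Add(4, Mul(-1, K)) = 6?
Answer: -357967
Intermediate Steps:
K = -2 (K = Add(4, Mul(-1, 6)) = Add(4, -6) = -2)
P = 0 (P = Mul(-6, 0) = 0)
j = 0 (j = Mul(4, 0) = 0)
Add(-357967, Mul(-1, Mul(Mul(-35, K), j))) = Add(-357967, Mul(-1, Mul(Mul(-35, -2), 0))) = Add(-357967, Mul(-1, Mul(70, 0))) = Add(-357967, Mul(-1, 0)) = Add(-357967, 0) = -357967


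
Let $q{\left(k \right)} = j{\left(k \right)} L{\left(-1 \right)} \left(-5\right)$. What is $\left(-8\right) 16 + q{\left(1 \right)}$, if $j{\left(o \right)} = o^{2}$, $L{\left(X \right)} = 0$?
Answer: $-128$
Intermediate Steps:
$q{\left(k \right)} = 0$ ($q{\left(k \right)} = k^{2} \cdot 0 \left(-5\right) = 0 \left(-5\right) = 0$)
$\left(-8\right) 16 + q{\left(1 \right)} = \left(-8\right) 16 + 0 = -128 + 0 = -128$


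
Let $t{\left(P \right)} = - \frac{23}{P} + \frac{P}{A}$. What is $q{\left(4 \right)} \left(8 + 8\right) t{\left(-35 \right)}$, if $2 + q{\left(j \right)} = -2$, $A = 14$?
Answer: $\frac{4128}{35} \approx 117.94$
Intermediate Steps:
$q{\left(j \right)} = -4$ ($q{\left(j \right)} = -2 - 2 = -4$)
$t{\left(P \right)} = - \frac{23}{P} + \frac{P}{14}$
$q{\left(4 \right)} \left(8 + 8\right) t{\left(-35 \right)} = - 4 \left(8 + 8\right) \left(- \frac{23}{-35} + \frac{1}{14} \left(-35\right)\right) = \left(-4\right) 16 \left(\left(-23\right) \left(- \frac{1}{35}\right) - \frac{5}{2}\right) = - 64 \left(\frac{23}{35} - \frac{5}{2}\right) = \left(-64\right) \left(- \frac{129}{70}\right) = \frac{4128}{35}$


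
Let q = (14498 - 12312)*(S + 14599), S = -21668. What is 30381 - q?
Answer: 15483215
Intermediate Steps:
q = -15452834 (q = (14498 - 12312)*(-21668 + 14599) = 2186*(-7069) = -15452834)
30381 - q = 30381 - 1*(-15452834) = 30381 + 15452834 = 15483215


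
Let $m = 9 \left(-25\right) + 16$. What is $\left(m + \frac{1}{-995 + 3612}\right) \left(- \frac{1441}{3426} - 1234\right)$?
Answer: $\frac{1156564188500}{4482921} \approx 2.5799 \cdot 10^{5}$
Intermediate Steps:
$m = -209$ ($m = -225 + 16 = -209$)
$\left(m + \frac{1}{-995 + 3612}\right) \left(- \frac{1441}{3426} - 1234\right) = \left(-209 + \frac{1}{-995 + 3612}\right) \left(- \frac{1441}{3426} - 1234\right) = \left(-209 + \frac{1}{2617}\right) \left(\left(-1441\right) \frac{1}{3426} - 1234\right) = \left(-209 + \frac{1}{2617}\right) \left(- \frac{1441}{3426} - 1234\right) = \left(- \frac{546952}{2617}\right) \left(- \frac{4229125}{3426}\right) = \frac{1156564188500}{4482921}$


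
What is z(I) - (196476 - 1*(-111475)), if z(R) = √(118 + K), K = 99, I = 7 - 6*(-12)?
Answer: -307951 + √217 ≈ -3.0794e+5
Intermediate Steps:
I = 79 (I = 7 + 72 = 79)
z(R) = √217 (z(R) = √(118 + 99) = √217)
z(I) - (196476 - 1*(-111475)) = √217 - (196476 - 1*(-111475)) = √217 - (196476 + 111475) = √217 - 1*307951 = √217 - 307951 = -307951 + √217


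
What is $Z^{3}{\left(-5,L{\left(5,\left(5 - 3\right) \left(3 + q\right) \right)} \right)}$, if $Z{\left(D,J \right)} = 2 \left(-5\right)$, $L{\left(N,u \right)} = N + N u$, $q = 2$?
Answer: $-1000$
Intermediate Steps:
$Z{\left(D,J \right)} = -10$
$Z^{3}{\left(-5,L{\left(5,\left(5 - 3\right) \left(3 + q\right) \right)} \right)} = \left(-10\right)^{3} = -1000$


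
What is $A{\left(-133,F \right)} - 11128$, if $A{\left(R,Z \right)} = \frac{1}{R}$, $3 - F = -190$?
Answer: $- \frac{1480025}{133} \approx -11128.0$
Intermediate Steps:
$F = 193$ ($F = 3 - -190 = 3 + 190 = 193$)
$A{\left(-133,F \right)} - 11128 = \frac{1}{-133} - 11128 = - \frac{1}{133} - 11128 = - \frac{1480025}{133}$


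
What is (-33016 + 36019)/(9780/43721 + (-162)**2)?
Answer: 6252103/54639224 ≈ 0.11443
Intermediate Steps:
(-33016 + 36019)/(9780/43721 + (-162)**2) = 3003/(9780*(1/43721) + 26244) = 3003/(9780/43721 + 26244) = 3003/(1147423704/43721) = 3003*(43721/1147423704) = 6252103/54639224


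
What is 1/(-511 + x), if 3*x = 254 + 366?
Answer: -3/913 ≈ -0.0032859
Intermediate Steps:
x = 620/3 (x = (254 + 366)/3 = (⅓)*620 = 620/3 ≈ 206.67)
1/(-511 + x) = 1/(-511 + 620/3) = 1/(-913/3) = -3/913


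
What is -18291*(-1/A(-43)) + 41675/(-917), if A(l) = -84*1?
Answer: -965407/3668 ≈ -263.20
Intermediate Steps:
A(l) = -84
-18291*(-1/A(-43)) + 41675/(-917) = -18291/((-1*(-84))) + 41675/(-917) = -18291/84 + 41675*(-1/917) = -18291*1/84 - 41675/917 = -871/4 - 41675/917 = -965407/3668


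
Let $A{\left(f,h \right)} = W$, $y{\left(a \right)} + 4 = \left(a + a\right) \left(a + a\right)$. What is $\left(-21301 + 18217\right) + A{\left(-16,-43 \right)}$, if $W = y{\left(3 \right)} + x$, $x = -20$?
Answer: $-3072$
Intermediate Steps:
$y{\left(a \right)} = -4 + 4 a^{2}$ ($y{\left(a \right)} = -4 + \left(a + a\right) \left(a + a\right) = -4 + 2 a 2 a = -4 + 4 a^{2}$)
$W = 12$ ($W = \left(-4 + 4 \cdot 3^{2}\right) - 20 = \left(-4 + 4 \cdot 9\right) - 20 = \left(-4 + 36\right) - 20 = 32 - 20 = 12$)
$A{\left(f,h \right)} = 12$
$\left(-21301 + 18217\right) + A{\left(-16,-43 \right)} = \left(-21301 + 18217\right) + 12 = -3084 + 12 = -3072$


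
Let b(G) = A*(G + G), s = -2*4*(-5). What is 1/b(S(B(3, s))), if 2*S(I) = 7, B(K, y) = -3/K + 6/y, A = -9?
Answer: -1/63 ≈ -0.015873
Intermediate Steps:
s = 40 (s = -8*(-5) = 40)
S(I) = 7/2 (S(I) = (1/2)*7 = 7/2)
b(G) = -18*G (b(G) = -9*(G + G) = -18*G)
1/b(S(B(3, s))) = 1/(-18*7/2) = 1/(-63) = -1/63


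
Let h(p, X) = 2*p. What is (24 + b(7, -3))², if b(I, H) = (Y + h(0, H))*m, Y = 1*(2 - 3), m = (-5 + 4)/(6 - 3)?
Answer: 5329/9 ≈ 592.11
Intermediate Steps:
m = -⅓ (m = -1/3 = -1*⅓ = -⅓ ≈ -0.33333)
Y = -1 (Y = 1*(-1) = -1)
b(I, H) = ⅓ (b(I, H) = (-1 + 2*0)*(-⅓) = (-1 + 0)*(-⅓) = -1*(-⅓) = ⅓)
(24 + b(7, -3))² = (24 + ⅓)² = (73/3)² = 5329/9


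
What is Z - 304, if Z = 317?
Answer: 13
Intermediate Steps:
Z - 304 = 317 - 304 = 13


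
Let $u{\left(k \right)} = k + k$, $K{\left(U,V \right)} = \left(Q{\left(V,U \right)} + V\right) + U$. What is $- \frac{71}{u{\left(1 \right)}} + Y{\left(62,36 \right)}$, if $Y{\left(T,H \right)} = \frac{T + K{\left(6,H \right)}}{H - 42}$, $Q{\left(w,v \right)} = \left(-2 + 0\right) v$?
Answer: $- \frac{305}{6} \approx -50.833$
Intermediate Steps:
$Q{\left(w,v \right)} = - 2 v$
$K{\left(U,V \right)} = V - U$ ($K{\left(U,V \right)} = \left(- 2 U + V\right) + U = \left(V - 2 U\right) + U = V - U$)
$Y{\left(T,H \right)} = \frac{-6 + H + T}{-42 + H}$ ($Y{\left(T,H \right)} = \frac{T + \left(H - 6\right)}{H - 42} = \frac{T + \left(H - 6\right)}{-42 + H} = \frac{T + \left(-6 + H\right)}{-42 + H} = \frac{-6 + H + T}{-42 + H}$)
$u{\left(k \right)} = 2 k$
$- \frac{71}{u{\left(1 \right)}} + Y{\left(62,36 \right)} = - \frac{71}{2 \cdot 1} + \frac{-6 + 36 + 62}{-42 + 36} = - \frac{71}{2} + \frac{1}{-6} \cdot 92 = \left(-71\right) \frac{1}{2} - \frac{46}{3} = - \frac{71}{2} - \frac{46}{3} = - \frac{305}{6}$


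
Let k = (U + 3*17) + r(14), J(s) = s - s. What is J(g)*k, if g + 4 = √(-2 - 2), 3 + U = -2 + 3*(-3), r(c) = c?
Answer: 0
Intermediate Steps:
U = -14 (U = -3 + (-2 + 3*(-3)) = -3 + (-2 - 9) = -3 - 11 = -14)
g = -4 + 2*I (g = -4 + √(-2 - 2) = -4 + √(-4) = -4 + 2*I ≈ -4.0 + 2.0*I)
J(s) = 0
k = 51 (k = (-14 + 3*17) + 14 = (-14 + 51) + 14 = 37 + 14 = 51)
J(g)*k = 0*51 = 0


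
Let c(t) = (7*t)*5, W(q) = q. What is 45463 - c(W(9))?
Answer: 45148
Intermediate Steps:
c(t) = 35*t
45463 - c(W(9)) = 45463 - 35*9 = 45463 - 1*315 = 45463 - 315 = 45148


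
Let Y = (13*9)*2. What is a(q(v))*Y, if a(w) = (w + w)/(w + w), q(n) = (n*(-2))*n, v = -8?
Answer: 234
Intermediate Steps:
q(n) = -2*n² (q(n) = (-2*n)*n = -2*n²)
a(w) = 1 (a(w) = (2*w)/((2*w)) = (2*w)*(1/(2*w)) = 1)
Y = 234 (Y = 117*2 = 234)
a(q(v))*Y = 1*234 = 234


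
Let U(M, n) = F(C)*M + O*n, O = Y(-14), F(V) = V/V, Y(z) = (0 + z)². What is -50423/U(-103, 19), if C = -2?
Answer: -50423/3621 ≈ -13.925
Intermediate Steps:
Y(z) = z²
F(V) = 1
O = 196 (O = (-14)² = 196)
U(M, n) = M + 196*n (U(M, n) = 1*M + 196*n = M + 196*n)
-50423/U(-103, 19) = -50423/(-103 + 196*19) = -50423/(-103 + 3724) = -50423/3621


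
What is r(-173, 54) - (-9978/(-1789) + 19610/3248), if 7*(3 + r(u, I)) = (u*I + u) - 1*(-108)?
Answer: -3946817961/2905336 ≈ -1358.5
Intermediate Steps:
r(u, I) = 87/7 + u/7 + I*u/7 (r(u, I) = -3 + ((u*I + u) - 1*(-108))/7 = -3 + ((I*u + u) + 108)/7 = -3 + ((u + I*u) + 108)/7 = -3 + (108 + u + I*u)/7 = -3 + (108/7 + u/7 + I*u/7) = 87/7 + u/7 + I*u/7)
r(-173, 54) - (-9978/(-1789) + 19610/3248) = (87/7 + (⅐)*(-173) + (⅐)*54*(-173)) - (-9978/(-1789) + 19610/3248) = (87/7 - 173/7 - 9342/7) - (-9978*(-1/1789) + 19610*(1/3248)) = -9428/7 - (9978/1789 + 9805/1624) = -9428/7 - 1*33745417/2905336 = -9428/7 - 33745417/2905336 = -3946817961/2905336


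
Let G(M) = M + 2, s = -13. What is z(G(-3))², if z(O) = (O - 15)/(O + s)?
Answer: 64/49 ≈ 1.3061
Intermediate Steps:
G(M) = 2 + M
z(O) = (-15 + O)/(-13 + O) (z(O) = (O - 15)/(O - 13) = (-15 + O)/(-13 + O))
z(G(-3))² = ((-15 + (2 - 3))/(-13 + (2 - 3)))² = ((-15 - 1)/(-13 - 1))² = (-16/(-14))² = (-1/14*(-16))² = (8/7)² = 64/49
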